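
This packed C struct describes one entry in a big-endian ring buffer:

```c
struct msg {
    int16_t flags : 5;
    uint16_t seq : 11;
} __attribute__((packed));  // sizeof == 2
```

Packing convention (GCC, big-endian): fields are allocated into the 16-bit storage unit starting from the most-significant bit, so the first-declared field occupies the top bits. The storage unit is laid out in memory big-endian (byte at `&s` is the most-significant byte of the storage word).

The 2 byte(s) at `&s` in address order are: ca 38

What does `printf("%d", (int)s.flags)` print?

-7

[0]=0xca [1]=0x38 (big-endian) → word 0xca38
flags [11+:5] = (word>>11) & 0x1f = 25  ←
seq [0+:11] = (word>>0) & 0x7ff = 568
flags signed 5b, MSB=1: 25 - 32 = -7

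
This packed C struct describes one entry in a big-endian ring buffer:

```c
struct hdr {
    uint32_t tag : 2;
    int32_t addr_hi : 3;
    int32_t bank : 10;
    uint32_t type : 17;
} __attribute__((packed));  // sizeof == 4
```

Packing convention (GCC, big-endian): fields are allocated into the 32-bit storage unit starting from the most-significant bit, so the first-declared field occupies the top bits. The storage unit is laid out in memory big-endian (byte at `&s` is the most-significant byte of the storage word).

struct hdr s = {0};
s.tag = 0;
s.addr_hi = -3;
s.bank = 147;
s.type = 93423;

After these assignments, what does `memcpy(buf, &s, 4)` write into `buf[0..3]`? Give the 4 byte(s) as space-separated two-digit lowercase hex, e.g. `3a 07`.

[30+:2] tag=0 & 0x3 = 0x0; word=0x00000000
[27+:3] addr_hi=-3 & 0x7 = 0x5; word=0x28000000
[17+:10] bank=147 & 0x3ff = 0x93; word=0x29260000
[0+:17] type=93423 & 0x1ffff = 0x16cef; word=0x29276cef
word = 0x29276cef → big-endian bytes:
  [0]=0x29  [1]=0x27  [2]=0x6c  [3]=0xef

29 27 6c ef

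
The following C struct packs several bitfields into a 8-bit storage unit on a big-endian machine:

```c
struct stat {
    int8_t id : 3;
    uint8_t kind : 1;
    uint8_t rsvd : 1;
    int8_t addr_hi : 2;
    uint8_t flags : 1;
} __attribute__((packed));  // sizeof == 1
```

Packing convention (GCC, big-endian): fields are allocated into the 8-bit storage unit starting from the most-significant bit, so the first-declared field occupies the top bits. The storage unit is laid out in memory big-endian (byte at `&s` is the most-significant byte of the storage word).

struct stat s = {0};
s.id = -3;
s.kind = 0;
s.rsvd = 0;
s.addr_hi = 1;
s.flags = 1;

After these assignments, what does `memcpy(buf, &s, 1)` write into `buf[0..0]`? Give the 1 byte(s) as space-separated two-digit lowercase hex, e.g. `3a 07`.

a3

id:3 = -3 → 0x5 << 5 → word 0xa0
kind:1 = 0 → 0x0 << 4 → word 0xa0
rsvd:1 = 0 → 0x0 << 3 → word 0xa0
addr_hi:2 = 1 → 0x1 << 1 → word 0xa2
flags:1 = 1 → 0x1 << 0 → word 0xa3
word = 0xa3 → big-endian bytes:
  [0]=0xa3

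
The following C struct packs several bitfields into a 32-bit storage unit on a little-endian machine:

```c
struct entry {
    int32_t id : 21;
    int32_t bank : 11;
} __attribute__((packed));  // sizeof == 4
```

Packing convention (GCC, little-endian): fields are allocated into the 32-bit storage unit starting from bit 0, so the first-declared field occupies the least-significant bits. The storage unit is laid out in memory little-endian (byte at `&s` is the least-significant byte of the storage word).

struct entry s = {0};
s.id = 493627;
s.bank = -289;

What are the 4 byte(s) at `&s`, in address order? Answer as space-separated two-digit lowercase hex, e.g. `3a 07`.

id (21b) val=493627 bits=0x7883b at bit 0: 0x0007883b
bank (11b) val=-289 bits=0x6df at bit 21: 0xdbe7883b
word = 0xdbe7883b → little-endian bytes:
  [0]=0x3b  [1]=0x88  [2]=0xe7  [3]=0xdb

3b 88 e7 db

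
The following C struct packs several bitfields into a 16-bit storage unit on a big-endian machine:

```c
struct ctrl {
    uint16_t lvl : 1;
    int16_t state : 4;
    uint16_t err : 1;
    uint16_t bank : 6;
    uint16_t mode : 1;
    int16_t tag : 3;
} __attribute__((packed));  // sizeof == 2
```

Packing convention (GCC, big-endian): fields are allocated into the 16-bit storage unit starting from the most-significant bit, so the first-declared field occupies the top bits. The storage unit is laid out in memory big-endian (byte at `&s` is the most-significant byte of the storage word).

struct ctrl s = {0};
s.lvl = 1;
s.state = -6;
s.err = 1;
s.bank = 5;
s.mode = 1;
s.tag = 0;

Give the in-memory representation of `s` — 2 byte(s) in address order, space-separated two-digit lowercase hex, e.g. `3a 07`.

[15+:1] lvl=1 & 0x1 = 0x1; word=0x8000
[11+:4] state=-6 & 0xf = 0xa; word=0xd000
[10+:1] err=1 & 0x1 = 0x1; word=0xd400
[4+:6] bank=5 & 0x3f = 0x5; word=0xd450
[3+:1] mode=1 & 0x1 = 0x1; word=0xd458
[0+:3] tag=0 & 0x7 = 0x0; word=0xd458
word = 0xd458 → big-endian bytes:
  [0]=0xd4  [1]=0x58

d4 58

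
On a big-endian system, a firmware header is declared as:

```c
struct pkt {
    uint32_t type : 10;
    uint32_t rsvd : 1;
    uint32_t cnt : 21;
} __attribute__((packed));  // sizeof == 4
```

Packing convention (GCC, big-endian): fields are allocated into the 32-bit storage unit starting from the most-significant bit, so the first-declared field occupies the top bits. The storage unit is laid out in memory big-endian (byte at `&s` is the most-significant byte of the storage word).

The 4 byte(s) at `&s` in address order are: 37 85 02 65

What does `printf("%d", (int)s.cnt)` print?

328293

[0]=0x37 [1]=0x85 [2]=0x02 [3]=0x65 (big-endian) → word 0x37850265
type:10 @ bit 22 → (0x37850265>>22)&0x3ff = 0xde
rsvd:1 @ bit 21 → (0x37850265>>21)&0x1 = 0x0
cnt:21 @ bit 0 → (0x37850265>>0)&0x1fffff = 0x50265  ←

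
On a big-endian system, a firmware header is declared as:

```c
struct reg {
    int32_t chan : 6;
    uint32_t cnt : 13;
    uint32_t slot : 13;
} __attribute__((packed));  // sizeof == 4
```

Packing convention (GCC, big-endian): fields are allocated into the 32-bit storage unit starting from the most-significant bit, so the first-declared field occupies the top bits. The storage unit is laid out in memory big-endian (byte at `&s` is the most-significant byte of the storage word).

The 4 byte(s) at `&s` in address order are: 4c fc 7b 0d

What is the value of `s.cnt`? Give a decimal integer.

[0]=0x4c [1]=0xfc [2]=0x7b [3]=0x0d (big-endian) → word 0x4cfc7b0d
chan [26+:6] = (word>>26) & 0x3f = 19
cnt [13+:13] = (word>>13) & 0x1fff = 2019  ←
slot [0+:13] = (word>>0) & 0x1fff = 6925

2019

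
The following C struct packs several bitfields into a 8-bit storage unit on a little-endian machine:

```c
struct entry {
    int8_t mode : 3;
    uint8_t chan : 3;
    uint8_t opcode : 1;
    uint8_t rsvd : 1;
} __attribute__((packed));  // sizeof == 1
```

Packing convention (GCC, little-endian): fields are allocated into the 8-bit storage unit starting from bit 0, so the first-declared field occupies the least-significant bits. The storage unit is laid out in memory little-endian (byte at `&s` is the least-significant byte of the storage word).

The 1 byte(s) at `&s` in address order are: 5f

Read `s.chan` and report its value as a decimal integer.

[0]=0x5f (little-endian) → word 0x5f
mode:3 @ bit 0 → (0x5f>>0)&0x7 = 0x7
chan:3 @ bit 3 → (0x5f>>3)&0x7 = 0x3  ←
opcode:1 @ bit 6 → (0x5f>>6)&0x1 = 0x1
rsvd:1 @ bit 7 → (0x5f>>7)&0x1 = 0x0

3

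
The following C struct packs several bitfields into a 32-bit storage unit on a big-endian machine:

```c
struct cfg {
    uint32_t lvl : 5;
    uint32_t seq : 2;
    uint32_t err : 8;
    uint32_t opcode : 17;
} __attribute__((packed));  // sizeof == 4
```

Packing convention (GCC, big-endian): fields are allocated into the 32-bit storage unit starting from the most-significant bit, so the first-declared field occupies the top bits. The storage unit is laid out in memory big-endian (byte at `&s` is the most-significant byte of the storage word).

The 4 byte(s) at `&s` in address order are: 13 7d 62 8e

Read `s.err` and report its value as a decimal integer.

190

[0]=0x13 [1]=0x7d [2]=0x62 [3]=0x8e (big-endian) → word 0x137d628e
lvl [27+:5] = (word>>27) & 0x1f = 2
seq [25+:2] = (word>>25) & 0x3 = 1
err [17+:8] = (word>>17) & 0xff = 190  ←
opcode [0+:17] = (word>>0) & 0x1ffff = 90766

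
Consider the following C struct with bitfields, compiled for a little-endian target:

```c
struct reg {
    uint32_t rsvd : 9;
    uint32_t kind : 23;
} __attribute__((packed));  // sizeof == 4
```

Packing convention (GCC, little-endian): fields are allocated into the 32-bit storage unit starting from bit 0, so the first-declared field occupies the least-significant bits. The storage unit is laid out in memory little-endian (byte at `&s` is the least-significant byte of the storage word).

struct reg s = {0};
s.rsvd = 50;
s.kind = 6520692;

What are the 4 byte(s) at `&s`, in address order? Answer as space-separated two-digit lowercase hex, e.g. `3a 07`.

32 e8 fe c6

rsvd (9b) val=50 bits=0x32 at bit 0: 0x00000032
kind (23b) val=6520692 bits=0x637f74 at bit 9: 0xc6fee832
word = 0xc6fee832 → little-endian bytes:
  [0]=0x32  [1]=0xe8  [2]=0xfe  [3]=0xc6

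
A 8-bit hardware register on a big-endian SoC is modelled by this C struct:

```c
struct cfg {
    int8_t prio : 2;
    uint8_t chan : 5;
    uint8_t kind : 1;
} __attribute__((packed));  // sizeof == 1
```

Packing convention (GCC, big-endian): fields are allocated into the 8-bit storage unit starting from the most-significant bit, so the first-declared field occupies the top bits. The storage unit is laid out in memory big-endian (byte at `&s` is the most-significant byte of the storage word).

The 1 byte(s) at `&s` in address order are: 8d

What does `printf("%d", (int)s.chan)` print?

6

[0]=0x8d (big-endian) → word 0x8d
prio:2 @ bit 6 → (0x8d>>6)&0x3 = 0x2
chan:5 @ bit 1 → (0x8d>>1)&0x1f = 0x6  ←
kind:1 @ bit 0 → (0x8d>>0)&0x1 = 0x1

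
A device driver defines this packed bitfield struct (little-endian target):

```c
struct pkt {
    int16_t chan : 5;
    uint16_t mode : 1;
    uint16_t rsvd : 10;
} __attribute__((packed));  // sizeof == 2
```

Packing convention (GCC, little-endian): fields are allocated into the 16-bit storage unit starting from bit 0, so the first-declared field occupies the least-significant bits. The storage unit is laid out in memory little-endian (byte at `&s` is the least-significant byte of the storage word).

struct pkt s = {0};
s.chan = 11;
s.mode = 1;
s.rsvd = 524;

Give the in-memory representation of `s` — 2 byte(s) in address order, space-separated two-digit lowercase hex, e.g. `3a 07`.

2b 83

[0+:5] chan=11 & 0x1f = 0xb; word=0x000b
[5+:1] mode=1 & 0x1 = 0x1; word=0x002b
[6+:10] rsvd=524 & 0x3ff = 0x20c; word=0x832b
word = 0x832b → little-endian bytes:
  [0]=0x2b  [1]=0x83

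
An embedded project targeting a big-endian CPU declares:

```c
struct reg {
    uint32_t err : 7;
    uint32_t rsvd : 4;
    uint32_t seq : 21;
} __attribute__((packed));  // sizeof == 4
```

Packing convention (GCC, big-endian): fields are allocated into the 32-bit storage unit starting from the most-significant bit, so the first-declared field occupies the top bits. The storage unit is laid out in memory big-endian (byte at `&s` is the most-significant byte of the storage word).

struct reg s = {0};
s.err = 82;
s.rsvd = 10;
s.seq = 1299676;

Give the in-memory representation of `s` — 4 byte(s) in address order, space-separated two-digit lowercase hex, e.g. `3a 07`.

[25+:7] err=82 & 0x7f = 0x52; word=0xa4000000
[21+:4] rsvd=10 & 0xf = 0xa; word=0xa5400000
[0+:21] seq=1299676 & 0x1fffff = 0x13d4dc; word=0xa553d4dc
word = 0xa553d4dc → big-endian bytes:
  [0]=0xa5  [1]=0x53  [2]=0xd4  [3]=0xdc

a5 53 d4 dc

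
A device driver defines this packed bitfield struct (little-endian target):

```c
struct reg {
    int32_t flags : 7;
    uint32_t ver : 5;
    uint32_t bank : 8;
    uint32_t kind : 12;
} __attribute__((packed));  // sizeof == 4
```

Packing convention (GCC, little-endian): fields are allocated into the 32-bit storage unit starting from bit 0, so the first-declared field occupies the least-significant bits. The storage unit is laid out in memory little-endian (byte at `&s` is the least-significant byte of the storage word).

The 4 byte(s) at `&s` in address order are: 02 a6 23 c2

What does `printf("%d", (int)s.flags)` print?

2

[0]=0x02 [1]=0xa6 [2]=0x23 [3]=0xc2 (little-endian) → word 0xc223a602
flags [0+:7] = (word>>0) & 0x7f = 2  ←
ver [7+:5] = (word>>7) & 0x1f = 12
bank [12+:8] = (word>>12) & 0xff = 58
kind [20+:12] = (word>>20) & 0xfff = 3106
flags signed 7b, MSB=0: value = 2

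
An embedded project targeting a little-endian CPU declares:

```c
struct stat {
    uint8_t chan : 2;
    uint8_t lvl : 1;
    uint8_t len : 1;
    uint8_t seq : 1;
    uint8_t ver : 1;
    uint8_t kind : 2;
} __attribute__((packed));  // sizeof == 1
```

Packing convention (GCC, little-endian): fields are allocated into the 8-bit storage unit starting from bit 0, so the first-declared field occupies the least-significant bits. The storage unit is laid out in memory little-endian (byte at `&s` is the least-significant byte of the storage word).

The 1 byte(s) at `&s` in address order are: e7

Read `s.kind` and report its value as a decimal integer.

3

[0]=0xe7 (little-endian) → word 0xe7
chan [0+:2] = (word>>0) & 0x3 = 3
lvl [2+:1] = (word>>2) & 0x1 = 1
len [3+:1] = (word>>3) & 0x1 = 0
seq [4+:1] = (word>>4) & 0x1 = 0
ver [5+:1] = (word>>5) & 0x1 = 1
kind [6+:2] = (word>>6) & 0x3 = 3  ←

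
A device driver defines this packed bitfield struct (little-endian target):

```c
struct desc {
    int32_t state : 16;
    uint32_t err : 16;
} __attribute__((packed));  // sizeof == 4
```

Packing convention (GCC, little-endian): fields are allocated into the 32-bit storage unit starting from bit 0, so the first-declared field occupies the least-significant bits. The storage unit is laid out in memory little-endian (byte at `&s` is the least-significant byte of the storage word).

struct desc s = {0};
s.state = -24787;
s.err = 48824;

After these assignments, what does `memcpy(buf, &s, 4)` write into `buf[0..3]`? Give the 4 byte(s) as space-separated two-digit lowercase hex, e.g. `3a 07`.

state:16 = -24787 → 0x9f2d << 0 → word 0x00009f2d
err:16 = 48824 → 0xbeb8 << 16 → word 0xbeb89f2d
word = 0xbeb89f2d → little-endian bytes:
  [0]=0x2d  [1]=0x9f  [2]=0xb8  [3]=0xbe

2d 9f b8 be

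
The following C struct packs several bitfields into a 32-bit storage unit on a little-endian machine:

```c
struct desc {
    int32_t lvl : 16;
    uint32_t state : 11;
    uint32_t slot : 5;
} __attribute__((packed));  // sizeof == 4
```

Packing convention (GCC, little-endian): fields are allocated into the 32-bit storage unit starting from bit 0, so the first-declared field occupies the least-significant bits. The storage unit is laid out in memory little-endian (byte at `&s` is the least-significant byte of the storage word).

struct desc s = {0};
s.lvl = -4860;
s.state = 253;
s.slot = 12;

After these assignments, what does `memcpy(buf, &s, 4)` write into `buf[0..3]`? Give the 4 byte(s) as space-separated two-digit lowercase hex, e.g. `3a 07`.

lvl (16b) val=-4860 bits=0xed04 at bit 0: 0x0000ed04
state (11b) val=253 bits=0xfd at bit 16: 0x00fded04
slot (5b) val=12 bits=0xc at bit 27: 0x60fded04
word = 0x60fded04 → little-endian bytes:
  [0]=0x04  [1]=0xed  [2]=0xfd  [3]=0x60

04 ed fd 60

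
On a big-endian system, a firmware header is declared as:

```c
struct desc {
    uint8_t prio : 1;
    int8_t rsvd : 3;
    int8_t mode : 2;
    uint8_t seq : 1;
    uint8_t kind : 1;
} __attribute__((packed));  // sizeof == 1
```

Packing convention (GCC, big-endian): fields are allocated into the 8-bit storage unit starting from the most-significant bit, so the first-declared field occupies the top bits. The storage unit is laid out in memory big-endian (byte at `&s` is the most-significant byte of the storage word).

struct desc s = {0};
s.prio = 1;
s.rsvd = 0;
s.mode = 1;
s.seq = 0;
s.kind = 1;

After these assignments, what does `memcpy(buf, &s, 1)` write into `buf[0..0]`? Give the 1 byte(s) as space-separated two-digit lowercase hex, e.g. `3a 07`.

85

prio (1b) val=1 bits=0x1 at bit 7: 0x80
rsvd (3b) val=0 bits=0x0 at bit 4: 0x80
mode (2b) val=1 bits=0x1 at bit 2: 0x84
seq (1b) val=0 bits=0x0 at bit 1: 0x84
kind (1b) val=1 bits=0x1 at bit 0: 0x85
word = 0x85 → big-endian bytes:
  [0]=0x85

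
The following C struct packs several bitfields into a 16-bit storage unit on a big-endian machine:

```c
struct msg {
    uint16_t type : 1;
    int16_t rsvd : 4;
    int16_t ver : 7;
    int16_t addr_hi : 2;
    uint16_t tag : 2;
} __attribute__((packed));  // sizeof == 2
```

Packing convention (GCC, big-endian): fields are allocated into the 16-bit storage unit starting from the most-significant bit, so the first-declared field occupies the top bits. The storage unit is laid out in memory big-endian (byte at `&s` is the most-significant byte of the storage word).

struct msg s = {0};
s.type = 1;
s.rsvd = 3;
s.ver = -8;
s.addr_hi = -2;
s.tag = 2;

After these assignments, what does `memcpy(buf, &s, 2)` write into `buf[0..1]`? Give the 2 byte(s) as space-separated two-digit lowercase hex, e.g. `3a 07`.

9f 8a

[15+:1] type=1 & 0x1 = 0x1; word=0x8000
[11+:4] rsvd=3 & 0xf = 0x3; word=0x9800
[4+:7] ver=-8 & 0x7f = 0x78; word=0x9f80
[2+:2] addr_hi=-2 & 0x3 = 0x2; word=0x9f88
[0+:2] tag=2 & 0x3 = 0x2; word=0x9f8a
word = 0x9f8a → big-endian bytes:
  [0]=0x9f  [1]=0x8a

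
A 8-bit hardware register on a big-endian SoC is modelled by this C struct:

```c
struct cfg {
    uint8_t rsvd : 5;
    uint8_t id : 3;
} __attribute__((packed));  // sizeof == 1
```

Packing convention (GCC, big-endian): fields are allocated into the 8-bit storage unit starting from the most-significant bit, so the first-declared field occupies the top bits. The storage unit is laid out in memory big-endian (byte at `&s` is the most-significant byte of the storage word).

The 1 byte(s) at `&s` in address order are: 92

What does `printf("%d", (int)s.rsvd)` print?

[0]=0x92 (big-endian) → word 0x92
rsvd:5 @ bit 3 → (0x92>>3)&0x1f = 0x12  ←
id:3 @ bit 0 → (0x92>>0)&0x7 = 0x2

18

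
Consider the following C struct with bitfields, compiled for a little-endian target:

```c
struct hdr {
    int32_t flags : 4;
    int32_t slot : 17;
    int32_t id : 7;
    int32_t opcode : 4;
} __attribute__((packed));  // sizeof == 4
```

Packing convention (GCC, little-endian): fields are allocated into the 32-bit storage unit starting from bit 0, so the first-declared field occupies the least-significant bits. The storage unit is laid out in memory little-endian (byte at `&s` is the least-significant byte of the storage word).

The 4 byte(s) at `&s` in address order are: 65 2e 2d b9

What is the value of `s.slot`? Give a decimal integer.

53990

[0]=0x65 [1]=0x2e [2]=0x2d [3]=0xb9 (little-endian) → word 0xb92d2e65
flags [0+:4] = (word>>0) & 0xf = 5
slot [4+:17] = (word>>4) & 0x1ffff = 53990  ←
id [21+:7] = (word>>21) & 0x7f = 73
opcode [28+:4] = (word>>28) & 0xf = 11
slot signed 17b, MSB=0: value = 53990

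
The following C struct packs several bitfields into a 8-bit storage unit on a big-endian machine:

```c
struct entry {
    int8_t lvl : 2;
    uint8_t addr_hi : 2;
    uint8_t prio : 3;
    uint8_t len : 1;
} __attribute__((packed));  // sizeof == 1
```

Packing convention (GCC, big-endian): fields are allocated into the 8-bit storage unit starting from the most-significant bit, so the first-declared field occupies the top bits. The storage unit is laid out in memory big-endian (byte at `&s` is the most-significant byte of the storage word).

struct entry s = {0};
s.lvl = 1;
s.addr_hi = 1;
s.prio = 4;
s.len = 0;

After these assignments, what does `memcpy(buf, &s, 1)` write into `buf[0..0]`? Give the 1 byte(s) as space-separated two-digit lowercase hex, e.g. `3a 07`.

58

[6+:2] lvl=1 & 0x3 = 0x1; word=0x40
[4+:2] addr_hi=1 & 0x3 = 0x1; word=0x50
[1+:3] prio=4 & 0x7 = 0x4; word=0x58
[0+:1] len=0 & 0x1 = 0x0; word=0x58
word = 0x58 → big-endian bytes:
  [0]=0x58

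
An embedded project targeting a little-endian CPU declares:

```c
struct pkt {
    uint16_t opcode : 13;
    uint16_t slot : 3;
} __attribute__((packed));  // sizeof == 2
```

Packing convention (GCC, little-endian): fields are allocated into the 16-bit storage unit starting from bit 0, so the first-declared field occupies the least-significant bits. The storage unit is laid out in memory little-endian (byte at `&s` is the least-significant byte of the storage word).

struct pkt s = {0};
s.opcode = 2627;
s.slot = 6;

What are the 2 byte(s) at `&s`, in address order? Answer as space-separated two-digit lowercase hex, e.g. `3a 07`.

[0+:13] opcode=2627 & 0x1fff = 0xa43; word=0x0a43
[13+:3] slot=6 & 0x7 = 0x6; word=0xca43
word = 0xca43 → little-endian bytes:
  [0]=0x43  [1]=0xca

43 ca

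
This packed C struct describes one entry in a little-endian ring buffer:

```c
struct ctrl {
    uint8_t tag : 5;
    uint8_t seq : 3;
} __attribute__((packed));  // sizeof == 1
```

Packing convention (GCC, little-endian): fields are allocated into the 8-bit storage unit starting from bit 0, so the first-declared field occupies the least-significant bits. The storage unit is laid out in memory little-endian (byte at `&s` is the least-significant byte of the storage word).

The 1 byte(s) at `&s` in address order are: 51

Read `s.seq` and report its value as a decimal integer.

[0]=0x51 (little-endian) → word 0x51
tag:5 @ bit 0 → (0x51>>0)&0x1f = 0x11
seq:3 @ bit 5 → (0x51>>5)&0x7 = 0x2  ←

2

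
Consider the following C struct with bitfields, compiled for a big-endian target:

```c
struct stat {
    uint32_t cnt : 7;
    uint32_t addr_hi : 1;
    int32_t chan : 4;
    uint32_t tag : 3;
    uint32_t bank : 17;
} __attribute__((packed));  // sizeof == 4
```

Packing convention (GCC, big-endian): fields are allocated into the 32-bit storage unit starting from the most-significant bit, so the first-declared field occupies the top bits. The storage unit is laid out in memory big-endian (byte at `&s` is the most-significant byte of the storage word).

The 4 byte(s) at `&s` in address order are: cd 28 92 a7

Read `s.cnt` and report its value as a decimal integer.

[0]=0xcd [1]=0x28 [2]=0x92 [3]=0xa7 (big-endian) → word 0xcd2892a7
cnt [25+:7] = (word>>25) & 0x7f = 102  ←
addr_hi [24+:1] = (word>>24) & 0x1 = 1
chan [20+:4] = (word>>20) & 0xf = 2
tag [17+:3] = (word>>17) & 0x7 = 4
bank [0+:17] = (word>>0) & 0x1ffff = 37543

102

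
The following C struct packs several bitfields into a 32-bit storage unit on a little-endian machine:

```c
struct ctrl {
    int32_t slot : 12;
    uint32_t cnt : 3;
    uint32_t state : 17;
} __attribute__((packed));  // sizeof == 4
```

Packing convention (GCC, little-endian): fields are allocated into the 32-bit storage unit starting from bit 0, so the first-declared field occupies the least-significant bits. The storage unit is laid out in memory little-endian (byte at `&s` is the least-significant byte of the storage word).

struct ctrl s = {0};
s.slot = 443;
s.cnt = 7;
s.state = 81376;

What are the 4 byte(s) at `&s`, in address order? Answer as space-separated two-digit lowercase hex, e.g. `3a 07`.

[0+:12] slot=443 & 0xfff = 0x1bb; word=0x000001bb
[12+:3] cnt=7 & 0x7 = 0x7; word=0x000071bb
[15+:17] state=81376 & 0x1ffff = 0x13de0; word=0x9ef071bb
word = 0x9ef071bb → little-endian bytes:
  [0]=0xbb  [1]=0x71  [2]=0xf0  [3]=0x9e

bb 71 f0 9e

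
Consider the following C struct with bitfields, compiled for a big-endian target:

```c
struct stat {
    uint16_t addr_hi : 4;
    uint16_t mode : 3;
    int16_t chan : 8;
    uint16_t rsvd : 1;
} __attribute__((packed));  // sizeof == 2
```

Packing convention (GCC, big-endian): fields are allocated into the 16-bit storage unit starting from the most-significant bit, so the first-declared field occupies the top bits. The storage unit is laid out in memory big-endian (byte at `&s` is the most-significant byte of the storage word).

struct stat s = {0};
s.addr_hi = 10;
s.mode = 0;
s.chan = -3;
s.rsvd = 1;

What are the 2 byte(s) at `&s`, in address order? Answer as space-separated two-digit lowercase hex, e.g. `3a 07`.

a1 fb

addr_hi:4 = 10 → 0xa << 12 → word 0xa000
mode:3 = 0 → 0x0 << 9 → word 0xa000
chan:8 = -3 → 0xfd << 1 → word 0xa1fa
rsvd:1 = 1 → 0x1 << 0 → word 0xa1fb
word = 0xa1fb → big-endian bytes:
  [0]=0xa1  [1]=0xfb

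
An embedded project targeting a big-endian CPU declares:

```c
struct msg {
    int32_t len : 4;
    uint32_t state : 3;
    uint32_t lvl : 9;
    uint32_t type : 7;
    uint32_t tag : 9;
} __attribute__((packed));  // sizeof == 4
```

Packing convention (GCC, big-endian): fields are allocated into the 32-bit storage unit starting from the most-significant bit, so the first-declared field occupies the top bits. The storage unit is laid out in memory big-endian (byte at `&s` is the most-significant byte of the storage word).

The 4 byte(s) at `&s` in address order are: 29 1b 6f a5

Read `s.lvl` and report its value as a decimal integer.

[0]=0x29 [1]=0x1b [2]=0x6f [3]=0xa5 (big-endian) → word 0x291b6fa5
len [28+:4] = (word>>28) & 0xf = 2
state [25+:3] = (word>>25) & 0x7 = 4
lvl [16+:9] = (word>>16) & 0x1ff = 283  ←
type [9+:7] = (word>>9) & 0x7f = 55
tag [0+:9] = (word>>0) & 0x1ff = 421

283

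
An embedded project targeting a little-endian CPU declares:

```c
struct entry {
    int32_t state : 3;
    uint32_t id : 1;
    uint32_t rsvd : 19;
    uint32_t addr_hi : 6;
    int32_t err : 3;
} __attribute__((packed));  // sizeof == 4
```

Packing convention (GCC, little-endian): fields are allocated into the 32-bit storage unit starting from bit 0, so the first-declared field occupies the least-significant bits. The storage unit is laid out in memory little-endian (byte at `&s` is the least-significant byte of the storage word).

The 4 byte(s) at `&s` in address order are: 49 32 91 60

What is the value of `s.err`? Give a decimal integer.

3

[0]=0x49 [1]=0x32 [2]=0x91 [3]=0x60 (little-endian) → word 0x60913249
state:3 @ bit 0 → (0x60913249>>0)&0x7 = 0x1
id:1 @ bit 3 → (0x60913249>>3)&0x1 = 0x1
rsvd:19 @ bit 4 → (0x60913249>>4)&0x7ffff = 0x11324
addr_hi:6 @ bit 23 → (0x60913249>>23)&0x3f = 0x1
err:3 @ bit 29 → (0x60913249>>29)&0x7 = 0x3  ←
err signed 3b, MSB=0: value = 3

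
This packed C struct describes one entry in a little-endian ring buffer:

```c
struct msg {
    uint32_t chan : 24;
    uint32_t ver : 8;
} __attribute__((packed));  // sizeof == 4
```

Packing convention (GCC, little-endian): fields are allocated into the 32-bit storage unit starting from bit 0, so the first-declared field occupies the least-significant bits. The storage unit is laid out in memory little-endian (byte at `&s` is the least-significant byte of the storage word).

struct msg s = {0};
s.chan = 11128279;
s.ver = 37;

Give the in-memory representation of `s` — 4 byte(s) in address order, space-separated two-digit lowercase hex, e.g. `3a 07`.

chan (24b) val=11128279 bits=0xa9cdd7 at bit 0: 0x00a9cdd7
ver (8b) val=37 bits=0x25 at bit 24: 0x25a9cdd7
word = 0x25a9cdd7 → little-endian bytes:
  [0]=0xd7  [1]=0xcd  [2]=0xa9  [3]=0x25

d7 cd a9 25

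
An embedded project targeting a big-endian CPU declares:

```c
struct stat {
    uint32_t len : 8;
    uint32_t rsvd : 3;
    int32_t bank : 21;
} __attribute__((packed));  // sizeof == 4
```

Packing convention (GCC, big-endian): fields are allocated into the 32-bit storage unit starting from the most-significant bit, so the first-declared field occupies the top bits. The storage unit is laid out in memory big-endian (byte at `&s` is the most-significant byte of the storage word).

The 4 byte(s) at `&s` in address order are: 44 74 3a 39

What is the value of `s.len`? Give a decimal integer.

[0]=0x44 [1]=0x74 [2]=0x3a [3]=0x39 (big-endian) → word 0x44743a39
len:8 @ bit 24 → (0x44743a39>>24)&0xff = 0x44  ←
rsvd:3 @ bit 21 → (0x44743a39>>21)&0x7 = 0x3
bank:21 @ bit 0 → (0x44743a39>>0)&0x1fffff = 0x143a39

68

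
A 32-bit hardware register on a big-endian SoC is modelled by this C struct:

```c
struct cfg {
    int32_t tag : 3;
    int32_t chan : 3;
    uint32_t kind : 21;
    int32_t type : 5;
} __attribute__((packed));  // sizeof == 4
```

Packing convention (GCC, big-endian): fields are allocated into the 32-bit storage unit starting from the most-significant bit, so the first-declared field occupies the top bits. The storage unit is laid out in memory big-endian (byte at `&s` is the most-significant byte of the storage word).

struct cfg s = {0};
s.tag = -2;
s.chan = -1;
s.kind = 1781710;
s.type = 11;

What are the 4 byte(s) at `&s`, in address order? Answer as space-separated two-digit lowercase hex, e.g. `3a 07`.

tag (3b) val=-2 bits=0x6 at bit 29: 0xc0000000
chan (3b) val=-1 bits=0x7 at bit 26: 0xdc000000
kind (21b) val=1781710 bits=0x1b2fce at bit 5: 0xdf65f9c0
type (5b) val=11 bits=0xb at bit 0: 0xdf65f9cb
word = 0xdf65f9cb → big-endian bytes:
  [0]=0xdf  [1]=0x65  [2]=0xf9  [3]=0xcb

df 65 f9 cb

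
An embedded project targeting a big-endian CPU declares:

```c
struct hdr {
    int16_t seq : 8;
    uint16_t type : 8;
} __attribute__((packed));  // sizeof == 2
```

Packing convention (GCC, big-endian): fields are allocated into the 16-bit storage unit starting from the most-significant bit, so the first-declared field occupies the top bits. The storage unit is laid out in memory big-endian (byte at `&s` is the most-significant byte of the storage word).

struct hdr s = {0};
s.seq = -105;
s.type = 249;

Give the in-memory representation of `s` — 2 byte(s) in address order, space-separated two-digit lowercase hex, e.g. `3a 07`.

[8+:8] seq=-105 & 0xff = 0x97; word=0x9700
[0+:8] type=249 & 0xff = 0xf9; word=0x97f9
word = 0x97f9 → big-endian bytes:
  [0]=0x97  [1]=0xf9

97 f9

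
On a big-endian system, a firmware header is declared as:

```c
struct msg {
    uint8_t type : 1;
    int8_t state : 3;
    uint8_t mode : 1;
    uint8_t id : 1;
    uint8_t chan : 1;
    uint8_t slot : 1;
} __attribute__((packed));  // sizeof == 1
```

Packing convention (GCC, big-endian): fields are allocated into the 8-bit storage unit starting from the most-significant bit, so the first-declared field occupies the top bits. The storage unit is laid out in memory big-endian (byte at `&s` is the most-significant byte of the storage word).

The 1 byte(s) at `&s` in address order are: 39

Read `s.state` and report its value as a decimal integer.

3

[0]=0x39 (big-endian) → word 0x39
type [7+:1] = (word>>7) & 0x1 = 0
state [4+:3] = (word>>4) & 0x7 = 3  ←
mode [3+:1] = (word>>3) & 0x1 = 1
id [2+:1] = (word>>2) & 0x1 = 0
chan [1+:1] = (word>>1) & 0x1 = 0
slot [0+:1] = (word>>0) & 0x1 = 1
state signed 3b, MSB=0: value = 3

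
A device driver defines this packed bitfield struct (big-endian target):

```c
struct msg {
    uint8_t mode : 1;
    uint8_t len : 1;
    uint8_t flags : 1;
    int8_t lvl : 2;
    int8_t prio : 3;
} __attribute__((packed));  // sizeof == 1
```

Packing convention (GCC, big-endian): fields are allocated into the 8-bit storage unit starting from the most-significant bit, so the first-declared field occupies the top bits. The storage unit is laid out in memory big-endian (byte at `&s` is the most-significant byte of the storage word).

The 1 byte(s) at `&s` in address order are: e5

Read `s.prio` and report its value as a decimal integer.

-3

[0]=0xe5 (big-endian) → word 0xe5
mode:1 @ bit 7 → (0xe5>>7)&0x1 = 0x1
len:1 @ bit 6 → (0xe5>>6)&0x1 = 0x1
flags:1 @ bit 5 → (0xe5>>5)&0x1 = 0x1
lvl:2 @ bit 3 → (0xe5>>3)&0x3 = 0x0
prio:3 @ bit 0 → (0xe5>>0)&0x7 = 0x5  ←
prio signed 3b, MSB=1: 5 - 8 = -3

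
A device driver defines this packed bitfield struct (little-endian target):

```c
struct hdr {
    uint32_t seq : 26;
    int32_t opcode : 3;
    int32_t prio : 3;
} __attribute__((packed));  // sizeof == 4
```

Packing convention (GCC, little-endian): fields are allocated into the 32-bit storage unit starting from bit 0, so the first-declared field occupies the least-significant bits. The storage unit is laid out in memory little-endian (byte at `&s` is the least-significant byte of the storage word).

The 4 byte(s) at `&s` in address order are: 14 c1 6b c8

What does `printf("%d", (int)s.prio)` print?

-2

[0]=0x14 [1]=0xc1 [2]=0x6b [3]=0xc8 (little-endian) → word 0xc86bc114
seq:26 @ bit 0 → (0xc86bc114>>0)&0x3ffffff = 0x6bc114
opcode:3 @ bit 26 → (0xc86bc114>>26)&0x7 = 0x2
prio:3 @ bit 29 → (0xc86bc114>>29)&0x7 = 0x6  ←
prio signed 3b, MSB=1: 6 - 8 = -2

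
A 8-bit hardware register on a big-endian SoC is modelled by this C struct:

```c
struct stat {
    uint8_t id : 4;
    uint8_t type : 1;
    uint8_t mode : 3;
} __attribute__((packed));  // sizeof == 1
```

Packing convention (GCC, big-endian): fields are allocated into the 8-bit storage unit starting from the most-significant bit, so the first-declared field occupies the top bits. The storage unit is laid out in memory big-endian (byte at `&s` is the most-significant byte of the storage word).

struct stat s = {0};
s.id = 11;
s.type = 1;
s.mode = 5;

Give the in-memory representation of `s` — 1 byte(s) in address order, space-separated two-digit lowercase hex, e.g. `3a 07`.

id:4 = 11 → 0xb << 4 → word 0xb0
type:1 = 1 → 0x1 << 3 → word 0xb8
mode:3 = 5 → 0x5 << 0 → word 0xbd
word = 0xbd → big-endian bytes:
  [0]=0xbd

bd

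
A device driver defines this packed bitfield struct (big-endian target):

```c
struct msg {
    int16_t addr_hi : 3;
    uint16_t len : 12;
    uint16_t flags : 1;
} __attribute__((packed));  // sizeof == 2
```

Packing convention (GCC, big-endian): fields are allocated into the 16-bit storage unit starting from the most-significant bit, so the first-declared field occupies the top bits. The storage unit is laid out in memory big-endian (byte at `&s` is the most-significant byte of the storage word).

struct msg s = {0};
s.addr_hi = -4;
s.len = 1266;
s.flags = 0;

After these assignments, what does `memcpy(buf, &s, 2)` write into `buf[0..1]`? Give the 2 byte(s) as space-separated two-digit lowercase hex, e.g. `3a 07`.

89 e4

[13+:3] addr_hi=-4 & 0x7 = 0x4; word=0x8000
[1+:12] len=1266 & 0xfff = 0x4f2; word=0x89e4
[0+:1] flags=0 & 0x1 = 0x0; word=0x89e4
word = 0x89e4 → big-endian bytes:
  [0]=0x89  [1]=0xe4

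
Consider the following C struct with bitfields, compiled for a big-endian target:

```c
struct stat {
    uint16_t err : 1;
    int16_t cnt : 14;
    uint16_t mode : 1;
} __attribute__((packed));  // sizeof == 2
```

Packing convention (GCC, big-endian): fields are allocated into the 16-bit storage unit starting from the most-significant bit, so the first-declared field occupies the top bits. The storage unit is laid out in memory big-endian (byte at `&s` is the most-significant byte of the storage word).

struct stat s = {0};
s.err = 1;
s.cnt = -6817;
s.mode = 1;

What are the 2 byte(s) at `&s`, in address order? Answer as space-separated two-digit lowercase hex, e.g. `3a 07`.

err:1 = 1 → 0x1 << 15 → word 0x8000
cnt:14 = -6817 → 0x255f << 1 → word 0xcabe
mode:1 = 1 → 0x1 << 0 → word 0xcabf
word = 0xcabf → big-endian bytes:
  [0]=0xca  [1]=0xbf

ca bf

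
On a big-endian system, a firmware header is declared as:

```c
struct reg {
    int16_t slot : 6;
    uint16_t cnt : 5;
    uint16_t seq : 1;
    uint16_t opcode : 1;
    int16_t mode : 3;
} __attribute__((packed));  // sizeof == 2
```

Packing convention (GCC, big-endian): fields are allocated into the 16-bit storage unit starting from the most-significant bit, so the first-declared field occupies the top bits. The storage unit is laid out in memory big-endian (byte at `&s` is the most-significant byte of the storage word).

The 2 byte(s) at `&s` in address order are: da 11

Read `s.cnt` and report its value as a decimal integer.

16

[0]=0xda [1]=0x11 (big-endian) → word 0xda11
slot:6 @ bit 10 → (0xda11>>10)&0x3f = 0x36
cnt:5 @ bit 5 → (0xda11>>5)&0x1f = 0x10  ←
seq:1 @ bit 4 → (0xda11>>4)&0x1 = 0x1
opcode:1 @ bit 3 → (0xda11>>3)&0x1 = 0x0
mode:3 @ bit 0 → (0xda11>>0)&0x7 = 0x1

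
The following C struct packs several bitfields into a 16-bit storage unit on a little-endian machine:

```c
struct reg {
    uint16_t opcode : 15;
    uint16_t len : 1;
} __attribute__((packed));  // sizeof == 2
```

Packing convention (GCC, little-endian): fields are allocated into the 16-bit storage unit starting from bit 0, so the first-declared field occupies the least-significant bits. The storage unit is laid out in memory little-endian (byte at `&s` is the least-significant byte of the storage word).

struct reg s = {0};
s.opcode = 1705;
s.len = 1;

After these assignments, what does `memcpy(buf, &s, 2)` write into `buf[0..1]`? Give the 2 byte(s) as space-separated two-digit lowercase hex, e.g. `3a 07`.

[0+:15] opcode=1705 & 0x7fff = 0x6a9; word=0x06a9
[15+:1] len=1 & 0x1 = 0x1; word=0x86a9
word = 0x86a9 → little-endian bytes:
  [0]=0xa9  [1]=0x86

a9 86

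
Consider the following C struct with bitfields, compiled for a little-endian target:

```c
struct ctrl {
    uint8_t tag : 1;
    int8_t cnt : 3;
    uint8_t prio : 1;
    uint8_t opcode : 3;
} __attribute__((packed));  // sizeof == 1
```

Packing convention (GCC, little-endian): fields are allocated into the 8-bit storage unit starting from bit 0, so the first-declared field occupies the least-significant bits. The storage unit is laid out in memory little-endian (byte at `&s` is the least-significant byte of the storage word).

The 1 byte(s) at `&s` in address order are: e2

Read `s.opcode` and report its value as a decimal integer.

7

[0]=0xe2 (little-endian) → word 0xe2
tag:1 @ bit 0 → (0xe2>>0)&0x1 = 0x0
cnt:3 @ bit 1 → (0xe2>>1)&0x7 = 0x1
prio:1 @ bit 4 → (0xe2>>4)&0x1 = 0x0
opcode:3 @ bit 5 → (0xe2>>5)&0x7 = 0x7  ←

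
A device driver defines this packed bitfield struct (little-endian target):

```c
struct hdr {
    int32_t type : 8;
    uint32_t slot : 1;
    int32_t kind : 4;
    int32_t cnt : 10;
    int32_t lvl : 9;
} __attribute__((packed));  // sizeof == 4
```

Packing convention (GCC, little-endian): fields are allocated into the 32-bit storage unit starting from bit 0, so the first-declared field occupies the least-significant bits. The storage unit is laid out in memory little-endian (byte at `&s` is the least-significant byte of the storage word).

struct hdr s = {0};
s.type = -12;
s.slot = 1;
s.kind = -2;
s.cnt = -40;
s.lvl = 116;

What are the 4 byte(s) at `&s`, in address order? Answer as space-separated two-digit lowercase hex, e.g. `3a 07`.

[0+:8] type=-12 & 0xff = 0xf4; word=0x000000f4
[8+:1] slot=1 & 0x1 = 0x1; word=0x000001f4
[9+:4] kind=-2 & 0xf = 0xe; word=0x00001df4
[13+:10] cnt=-40 & 0x3ff = 0x3d8; word=0x007b1df4
[23+:9] lvl=116 & 0x1ff = 0x74; word=0x3a7b1df4
word = 0x3a7b1df4 → little-endian bytes:
  [0]=0xf4  [1]=0x1d  [2]=0x7b  [3]=0x3a

f4 1d 7b 3a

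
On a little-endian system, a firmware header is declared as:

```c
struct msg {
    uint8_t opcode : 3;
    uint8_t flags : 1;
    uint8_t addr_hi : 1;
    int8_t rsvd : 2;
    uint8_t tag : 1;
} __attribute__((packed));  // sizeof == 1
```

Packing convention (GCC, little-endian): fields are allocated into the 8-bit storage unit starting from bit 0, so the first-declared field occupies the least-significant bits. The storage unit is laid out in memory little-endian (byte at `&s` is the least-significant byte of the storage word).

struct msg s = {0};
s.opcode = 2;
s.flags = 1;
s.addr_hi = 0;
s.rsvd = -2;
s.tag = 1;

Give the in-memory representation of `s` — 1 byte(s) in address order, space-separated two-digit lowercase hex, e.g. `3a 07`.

[0+:3] opcode=2 & 0x7 = 0x2; word=0x02
[3+:1] flags=1 & 0x1 = 0x1; word=0x0a
[4+:1] addr_hi=0 & 0x1 = 0x0; word=0x0a
[5+:2] rsvd=-2 & 0x3 = 0x2; word=0x4a
[7+:1] tag=1 & 0x1 = 0x1; word=0xca
word = 0xca → little-endian bytes:
  [0]=0xca

ca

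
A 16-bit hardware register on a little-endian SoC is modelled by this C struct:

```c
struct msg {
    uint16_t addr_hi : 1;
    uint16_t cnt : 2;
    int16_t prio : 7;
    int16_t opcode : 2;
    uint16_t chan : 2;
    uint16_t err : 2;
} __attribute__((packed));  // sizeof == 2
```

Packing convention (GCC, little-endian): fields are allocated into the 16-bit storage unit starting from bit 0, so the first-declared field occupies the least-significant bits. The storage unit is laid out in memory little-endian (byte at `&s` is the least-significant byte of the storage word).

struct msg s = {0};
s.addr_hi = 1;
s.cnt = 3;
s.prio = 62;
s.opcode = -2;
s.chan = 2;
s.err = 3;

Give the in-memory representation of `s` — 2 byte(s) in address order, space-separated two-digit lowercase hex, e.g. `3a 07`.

addr_hi:1 = 1 → 0x1 << 0 → word 0x0001
cnt:2 = 3 → 0x3 << 1 → word 0x0007
prio:7 = 62 → 0x3e << 3 → word 0x01f7
opcode:2 = -2 → 0x2 << 10 → word 0x09f7
chan:2 = 2 → 0x2 << 12 → word 0x29f7
err:2 = 3 → 0x3 << 14 → word 0xe9f7
word = 0xe9f7 → little-endian bytes:
  [0]=0xf7  [1]=0xe9

f7 e9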